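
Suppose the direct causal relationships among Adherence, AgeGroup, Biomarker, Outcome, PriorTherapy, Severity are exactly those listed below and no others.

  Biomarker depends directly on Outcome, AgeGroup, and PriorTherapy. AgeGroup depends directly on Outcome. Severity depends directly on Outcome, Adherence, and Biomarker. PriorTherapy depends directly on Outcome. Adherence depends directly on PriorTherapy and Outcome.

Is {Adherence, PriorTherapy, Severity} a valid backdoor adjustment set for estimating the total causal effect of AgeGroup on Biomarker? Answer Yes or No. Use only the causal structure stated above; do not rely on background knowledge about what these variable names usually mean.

Backdoor paths from AgeGroup to Biomarker (paths whose first edge points into AgeGroup):
  P1: AgeGroup <- Outcome -> PriorTherapy -> Adherence -> Severity <- Biomarker
  P2: AgeGroup <- Outcome -> PriorTherapy -> Biomarker
  P3: AgeGroup <- Outcome -> Adherence <- PriorTherapy -> Biomarker
  P4: AgeGroup <- Outcome -> Adherence -> Severity <- Biomarker
  P5: AgeGroup <- Outcome -> Biomarker
  P6: AgeGroup <- Outcome -> Severity <- Adherence <- PriorTherapy -> Biomarker
  P7: AgeGroup <- Outcome -> Severity <- Biomarker
Condition 1 (no descendant of AgeGroup in the set): FAILS — Severity is a descendant of AgeGroup.
Condition 2 (every backdoor path blocked by {Adherence, PriorTherapy, Severity}):
  P1: blocked at chain node PriorTherapy ∈ conditioning set.
  P2: blocked at chain node PriorTherapy ∈ conditioning set.
  P3: blocked at fork node PriorTherapy ∈ conditioning set.
  P4: blocked at chain node Adherence ∈ conditioning set.
  P5: open — no interior node is in the conditioning set.
  P6: blocked at chain node Adherence ∈ conditioning set.
  P7: open — collider(s) Severity are conditioned on (or have a conditioned descendant) and no non-collider on the path is in the set.
{Adherence, PriorTherapy, Severity} does not satisfy the backdoor criterion.

No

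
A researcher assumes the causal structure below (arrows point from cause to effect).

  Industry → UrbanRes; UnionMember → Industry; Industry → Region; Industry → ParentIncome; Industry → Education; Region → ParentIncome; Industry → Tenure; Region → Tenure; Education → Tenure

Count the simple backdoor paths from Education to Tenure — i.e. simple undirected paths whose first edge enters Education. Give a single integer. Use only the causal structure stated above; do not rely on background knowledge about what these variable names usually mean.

A backdoor path from Education to Tenure is any simple undirected path whose first edge points into Education (i.e. leaves Education via a parent).
Parents of Education: {Industry}.
Enumerating:
  P1: Education <- Industry -> Region -> Tenure
  P2: Education <- Industry -> ParentIncome <- Region -> Tenure
  P3: Education <- Industry -> Tenure
That exhausts the simple backdoor paths. Count: 3.

3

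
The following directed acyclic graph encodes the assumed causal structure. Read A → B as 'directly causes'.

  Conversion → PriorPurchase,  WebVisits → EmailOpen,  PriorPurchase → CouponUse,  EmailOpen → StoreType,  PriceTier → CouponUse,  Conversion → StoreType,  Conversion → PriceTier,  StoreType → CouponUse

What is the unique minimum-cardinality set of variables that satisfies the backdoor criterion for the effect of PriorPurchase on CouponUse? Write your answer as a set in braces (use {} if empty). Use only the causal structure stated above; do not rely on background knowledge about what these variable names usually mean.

{Conversion}

Variables eligible for adjustment (non-descendants of PriorPurchase, excluding PriorPurchase and CouponUse): {Conversion, EmailOpen, PriceTier, StoreType, WebVisits}.
Backdoor paths from PriorPurchase to CouponUse:
  P1: PriorPurchase <- Conversion -> PriceTier -> CouponUse
  P2: PriorPurchase <- Conversion -> StoreType -> CouponUse
The empty set is not sufficient: P1 (PriorPurchase <- Conversion -> PriceTier -> CouponUse) has no collider blocking it and no conditioned non-collider, so it is open.
Try {Conversion}:
  P1: blocked at fork node Conversion ∈ conditioning set.
  P2: blocked at fork node Conversion ∈ conditioning set.
{Conversion} contains no descendant of PriorPurchase and blocks every backdoor path.
No other singleton works — e.g. {WebVisits} leaves P1 open — so {Conversion} is the unique smallest valid adjustment set.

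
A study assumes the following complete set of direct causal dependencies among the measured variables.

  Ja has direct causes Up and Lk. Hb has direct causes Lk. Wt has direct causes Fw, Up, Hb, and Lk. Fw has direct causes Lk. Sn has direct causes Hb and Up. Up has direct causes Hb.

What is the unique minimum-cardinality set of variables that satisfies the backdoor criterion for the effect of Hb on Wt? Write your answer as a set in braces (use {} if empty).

{Lk}

Variables eligible for adjustment (non-descendants of Hb, excluding Hb and Wt): {Fw, Lk}.
Backdoor paths from Hb to Wt:
  P1: Hb <- Lk -> Fw -> Wt
  P2: Hb <- Lk -> Ja <- Up -> Wt
  P3: Hb <- Lk -> Wt
The empty set is not sufficient: P1 (Hb <- Lk -> Fw -> Wt) has no collider blocking it and no conditioned non-collider, so it is open.
Try {Lk}:
  P1: blocked at fork node Lk ∈ conditioning set.
  P2: blocked at fork node Lk ∈ conditioning set.
  P3: blocked at fork node Lk ∈ conditioning set.
{Lk} contains no descendant of Hb and blocks every backdoor path.
No other singleton works — e.g. {Fw} leaves P3 open — so {Lk} is the unique smallest valid adjustment set.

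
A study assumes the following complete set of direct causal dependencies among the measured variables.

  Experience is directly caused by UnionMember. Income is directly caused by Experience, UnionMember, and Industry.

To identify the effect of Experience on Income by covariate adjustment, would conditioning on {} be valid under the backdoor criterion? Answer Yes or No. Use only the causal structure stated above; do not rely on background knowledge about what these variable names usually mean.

No

Backdoor paths from Experience to Income (paths whose first edge points into Experience):
  P1: Experience <- UnionMember -> Income
Condition 1 (no descendant of Experience in the set): holds — descendants of Experience are {Income}; none are in {}.
Condition 2 (every backdoor path blocked by {}):
  P1: open — no interior node is in the conditioning set.
{} does not satisfy the backdoor criterion.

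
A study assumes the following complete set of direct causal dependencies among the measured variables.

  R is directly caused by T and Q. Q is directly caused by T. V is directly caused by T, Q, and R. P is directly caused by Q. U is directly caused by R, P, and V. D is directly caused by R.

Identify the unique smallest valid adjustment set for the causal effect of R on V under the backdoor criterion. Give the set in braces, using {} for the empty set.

Variables eligible for adjustment (non-descendants of R, excluding R and V): {P, Q, T}.
Backdoor paths from R to V:
  P1: R <- T -> Q -> P -> U <- V
  P2: R <- T -> Q -> V
  P3: R <- T -> V
  P4: R <- Q <- T -> V
  P5: R <- Q -> P -> U <- V
  P6: R <- Q -> V
The empty set is not sufficient: P2 (R <- T -> Q -> V) has no collider blocking it and no conditioned non-collider, so it is open.
Try {Q, T}:
  P1: blocked at fork node T ∈ conditioning set.
  P2: blocked at fork node T ∈ conditioning set.
  P3: blocked at fork node T ∈ conditioning set.
  P4: blocked at chain node Q ∈ conditioning set.
  P5: blocked at fork node Q ∈ conditioning set.
  P6: blocked at fork node Q ∈ conditioning set.
{Q, T} contains no descendant of R and blocks every backdoor path.
Every element of {Q, T} is needed (dropping Q leaves P6 open; dropping T leaves P3 open), so no proper subset is valid.
Among all size-2 subsets of the eligible variables, only {Q, T} blocks every backdoor path, so it is the unique smallest valid adjustment set.

{Q, T}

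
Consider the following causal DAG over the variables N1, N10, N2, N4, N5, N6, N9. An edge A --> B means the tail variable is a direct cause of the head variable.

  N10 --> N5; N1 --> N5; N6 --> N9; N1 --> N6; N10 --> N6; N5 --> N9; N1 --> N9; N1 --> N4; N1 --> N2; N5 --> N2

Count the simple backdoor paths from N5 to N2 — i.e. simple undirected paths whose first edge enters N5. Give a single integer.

A backdoor path from N5 to N2 is any simple undirected path whose first edge points into N5 (i.e. leaves N5 via a parent).
Parents of N5: {N1, N10}.
Enumerating:
  P1: N5 <- N10 -> N6 <- N1 -> N2
  P2: N5 <- N10 -> N6 -> N9 <- N1 -> N2
  P3: N5 <- N1 -> N2
That exhausts the simple backdoor paths. Count: 3.

3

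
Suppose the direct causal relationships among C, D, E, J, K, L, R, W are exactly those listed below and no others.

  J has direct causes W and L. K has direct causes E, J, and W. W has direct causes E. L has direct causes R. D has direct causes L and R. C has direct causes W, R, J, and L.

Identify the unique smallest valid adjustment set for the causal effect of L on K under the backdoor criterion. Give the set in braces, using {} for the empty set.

Variables eligible for adjustment (non-descendants of L, excluding L and K): {E, R, W}.
Backdoor paths from L to K:
  P1: L <- R -> C <- W <- E -> K
  P2: L <- R -> C <- W -> J -> K
  P3: L <- R -> C <- W -> K
  P4: L <- R -> C <- J <- W <- E -> K
  P5: L <- R -> C <- J <- W -> K
  P6: L <- R -> C <- J -> K
Each backdoor path contains an unconditioned collider, so every path is already blocked with the empty conditioning set:
  P1: blocked at collider C (neither it nor any descendant is in the conditioning set).
  P2: blocked at collider C (neither it nor any descendant is in the conditioning set).
  P3: blocked at collider C (neither it nor any descendant is in the conditioning set).
  P4: blocked at collider C (neither it nor any descendant is in the conditioning set).
  P5: blocked at collider C (neither it nor any descendant is in the conditioning set).
  P6: blocked at collider C (neither it nor any descendant is in the conditioning set).
The empty set is therefore the unique smallest valid set.

{}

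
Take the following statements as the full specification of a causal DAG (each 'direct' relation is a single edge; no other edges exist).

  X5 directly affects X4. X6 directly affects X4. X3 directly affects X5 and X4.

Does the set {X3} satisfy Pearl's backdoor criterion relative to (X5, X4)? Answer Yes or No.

Backdoor paths from X5 to X4 (paths whose first edge points into X5):
  P1: X5 <- X3 -> X4
Condition 1 (no descendant of X5 in the set): holds — descendants of X5 are {X4}; none are in {X3}.
Condition 2 (every backdoor path blocked by {X3}):
  P1: blocked at fork node X3 ∈ conditioning set.
{X3} satisfies the backdoor criterion.

Yes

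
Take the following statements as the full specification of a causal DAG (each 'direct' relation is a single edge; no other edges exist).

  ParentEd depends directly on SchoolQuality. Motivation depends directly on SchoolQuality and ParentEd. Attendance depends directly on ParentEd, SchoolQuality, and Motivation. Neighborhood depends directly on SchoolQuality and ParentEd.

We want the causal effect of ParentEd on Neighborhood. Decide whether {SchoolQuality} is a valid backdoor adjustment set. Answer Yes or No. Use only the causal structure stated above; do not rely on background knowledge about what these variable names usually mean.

Yes

Backdoor paths from ParentEd to Neighborhood (paths whose first edge points into ParentEd):
  P1: ParentEd <- SchoolQuality -> Neighborhood
Condition 1 (no descendant of ParentEd in the set): holds — descendants of ParentEd are {Attendance, Motivation, Neighborhood}; none are in {SchoolQuality}.
Condition 2 (every backdoor path blocked by {SchoolQuality}):
  P1: blocked at fork node SchoolQuality ∈ conditioning set.
{SchoolQuality} satisfies the backdoor criterion.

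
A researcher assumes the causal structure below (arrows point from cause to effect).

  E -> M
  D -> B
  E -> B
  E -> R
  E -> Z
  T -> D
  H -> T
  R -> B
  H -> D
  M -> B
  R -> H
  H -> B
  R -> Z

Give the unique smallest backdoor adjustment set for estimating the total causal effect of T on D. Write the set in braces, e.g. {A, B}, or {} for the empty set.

{H}

Variables eligible for adjustment (non-descendants of T, excluding T and D): {E, H, M, R, Z}.
Backdoor paths from T to D:
  P1: T <- H <- R <- E -> M -> B <- D
  P2: T <- H <- R <- E -> B <- D
  P3: T <- H <- R -> B <- D
  P4: T <- H <- R -> Z <- E -> M -> B <- D
  P5: T <- H <- R -> Z <- E -> B <- D
  P6: T <- H -> D
  P7: T <- H -> B <- D
The empty set is not sufficient: P6 (T <- H -> D) has no collider blocking it and no conditioned non-collider, so it is open.
Try {H}:
  P1: blocked at chain node H ∈ conditioning set.
  P2: blocked at chain node H ∈ conditioning set.
  P3: blocked at chain node H ∈ conditioning set.
  P4: blocked at chain node H ∈ conditioning set.
  P5: blocked at chain node H ∈ conditioning set.
  P6: blocked at fork node H ∈ conditioning set.
  P7: blocked at fork node H ∈ conditioning set.
{H} contains no descendant of T and blocks every backdoor path.
No other singleton works — e.g. {E} leaves P6 open — so {H} is the unique smallest valid adjustment set.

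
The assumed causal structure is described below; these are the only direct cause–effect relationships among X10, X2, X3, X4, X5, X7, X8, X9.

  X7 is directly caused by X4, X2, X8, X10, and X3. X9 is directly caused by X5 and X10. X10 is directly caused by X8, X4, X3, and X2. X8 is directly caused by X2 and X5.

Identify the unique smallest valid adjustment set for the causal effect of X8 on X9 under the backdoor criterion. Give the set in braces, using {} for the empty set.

Variables eligible for adjustment (non-descendants of X8, excluding X8 and X9): {X2, X3, X4, X5}.
Backdoor paths from X8 to X9:
  P1: X8 <- X2 -> X10 -> X9
  P2: X8 <- X2 -> X7 <- X4 -> X10 -> X9
  P3: X8 <- X2 -> X7 <- X3 -> X10 -> X9
  P4: X8 <- X2 -> X7 <- X10 -> X9
  P5: X8 <- X5 -> X9
The empty set is not sufficient: P1 (X8 <- X2 -> X10 -> X9) has no collider blocking it and no conditioned non-collider, so it is open.
Try {X2, X5}:
  P1: blocked at fork node X2 ∈ conditioning set.
  P2: blocked at fork node X2 ∈ conditioning set.
  P3: blocked at fork node X2 ∈ conditioning set.
  P4: blocked at fork node X2 ∈ conditioning set.
  P5: blocked at fork node X5 ∈ conditioning set.
{X2, X5} contains no descendant of X8 and blocks every backdoor path.
Every element of {X2, X5} is needed (dropping X2 leaves P1 open; dropping X5 leaves P5 open), so no proper subset is valid.
Among all size-2 subsets of the eligible variables, only {X2, X5} blocks every backdoor path, so it is the unique smallest valid adjustment set.

{X2, X5}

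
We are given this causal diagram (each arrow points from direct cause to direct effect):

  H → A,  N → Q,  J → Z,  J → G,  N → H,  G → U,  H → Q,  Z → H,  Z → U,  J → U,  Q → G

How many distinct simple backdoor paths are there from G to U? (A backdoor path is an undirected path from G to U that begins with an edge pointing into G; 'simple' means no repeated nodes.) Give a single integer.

A backdoor path from G to U is any simple undirected path whose first edge points into G (i.e. leaves G via a parent).
Parents of G: {J, Q}.
Enumerating:
  P1: G <- J -> Z -> U
  P2: G <- J -> U
  P3: G <- Q <- N -> H <- Z <- J -> U
  P4: G <- Q <- N -> H <- Z -> U
  P5: G <- Q <- H <- Z <- J -> U
  P6: G <- Q <- H <- Z -> U
That exhausts the simple backdoor paths. Count: 6.

6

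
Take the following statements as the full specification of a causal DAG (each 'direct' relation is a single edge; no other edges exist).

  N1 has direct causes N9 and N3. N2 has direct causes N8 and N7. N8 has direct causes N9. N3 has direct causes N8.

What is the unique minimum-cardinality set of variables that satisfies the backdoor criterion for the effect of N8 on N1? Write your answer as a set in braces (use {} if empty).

Variables eligible for adjustment (non-descendants of N8, excluding N8 and N1): {N7, N9}.
Backdoor paths from N8 to N1:
  P1: N8 <- N9 -> N1
The empty set is not sufficient: P1 (N8 <- N9 -> N1) has no collider blocking it and no conditioned non-collider, so it is open.
Try {N9}:
  P1: blocked at fork node N9 ∈ conditioning set.
{N9} contains no descendant of N8 and blocks every backdoor path.
No other singleton works — e.g. {N7} leaves P1 open — so {N9} is the unique smallest valid adjustment set.

{N9}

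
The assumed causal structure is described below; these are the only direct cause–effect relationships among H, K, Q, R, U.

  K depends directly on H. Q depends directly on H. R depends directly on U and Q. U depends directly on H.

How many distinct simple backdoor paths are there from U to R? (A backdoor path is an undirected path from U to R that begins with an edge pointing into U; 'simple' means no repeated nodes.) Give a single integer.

A backdoor path from U to R is any simple undirected path whose first edge points into U (i.e. leaves U via a parent).
Parents of U: {H}.
Enumerating:
  P1: U <- H -> Q -> R
That exhausts the simple backdoor paths. Count: 1.

1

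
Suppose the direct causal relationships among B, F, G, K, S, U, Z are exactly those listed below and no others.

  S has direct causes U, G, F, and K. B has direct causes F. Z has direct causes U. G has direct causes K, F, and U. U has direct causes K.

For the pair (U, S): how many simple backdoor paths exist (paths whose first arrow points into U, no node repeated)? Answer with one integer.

A backdoor path from U to S is any simple undirected path whose first edge points into U (i.e. leaves U via a parent).
Parents of U: {K}.
Enumerating:
  P1: U <- K -> G <- F -> S
  P2: U <- K -> G -> S
  P3: U <- K -> S
That exhausts the simple backdoor paths. Count: 3.

3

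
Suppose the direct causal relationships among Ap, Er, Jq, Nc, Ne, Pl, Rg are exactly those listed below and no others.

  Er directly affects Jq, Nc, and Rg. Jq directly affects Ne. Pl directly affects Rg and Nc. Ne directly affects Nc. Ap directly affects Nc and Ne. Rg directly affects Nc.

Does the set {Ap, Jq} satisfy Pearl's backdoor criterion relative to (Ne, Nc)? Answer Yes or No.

Backdoor paths from Ne to Nc (paths whose first edge points into Ne):
  P1: Ne <- Ap -> Nc
  P2: Ne <- Jq <- Er -> Rg <- Pl -> Nc
  P3: Ne <- Jq <- Er -> Rg -> Nc
  P4: Ne <- Jq <- Er -> Nc
Condition 1 (no descendant of Ne in the set): holds — descendants of Ne are {Nc}; none are in {Ap, Jq}.
Condition 2 (every backdoor path blocked by {Ap, Jq}):
  P1: blocked at fork node Ap ∈ conditioning set.
  P2: blocked at chain node Jq ∈ conditioning set.
  P3: blocked at chain node Jq ∈ conditioning set.
  P4: blocked at chain node Jq ∈ conditioning set.
{Ap, Jq} satisfies the backdoor criterion.

Yes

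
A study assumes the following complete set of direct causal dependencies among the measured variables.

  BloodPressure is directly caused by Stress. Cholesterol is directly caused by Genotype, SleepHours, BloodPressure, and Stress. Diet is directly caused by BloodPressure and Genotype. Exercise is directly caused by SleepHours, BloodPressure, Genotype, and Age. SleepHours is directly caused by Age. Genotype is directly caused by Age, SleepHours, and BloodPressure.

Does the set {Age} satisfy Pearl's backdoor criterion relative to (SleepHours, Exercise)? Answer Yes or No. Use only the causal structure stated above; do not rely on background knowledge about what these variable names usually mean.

Backdoor paths from SleepHours to Exercise (paths whose first edge points into SleepHours):
  P1: SleepHours <- Age -> Genotype <- BloodPressure -> Exercise
  P2: SleepHours <- Age -> Genotype -> Diet <- BloodPressure -> Exercise
  P3: SleepHours <- Age -> Genotype -> Cholesterol <- Stress -> BloodPressure -> Exercise
  P4: SleepHours <- Age -> Genotype -> Cholesterol <- BloodPressure -> Exercise
  P5: SleepHours <- Age -> Genotype -> Exercise
  P6: SleepHours <- Age -> Exercise
Condition 1 (no descendant of SleepHours in the set): holds — descendants of SleepHours are {Cholesterol, Diet, Exercise, Genotype}; none are in {Age}.
Condition 2 (every backdoor path blocked by {Age}):
  P1: blocked at fork node Age ∈ conditioning set.
  P2: blocked at fork node Age ∈ conditioning set.
  P3: blocked at fork node Age ∈ conditioning set.
  P4: blocked at fork node Age ∈ conditioning set.
  P5: blocked at fork node Age ∈ conditioning set.
  P6: blocked at fork node Age ∈ conditioning set.
{Age} satisfies the backdoor criterion.

Yes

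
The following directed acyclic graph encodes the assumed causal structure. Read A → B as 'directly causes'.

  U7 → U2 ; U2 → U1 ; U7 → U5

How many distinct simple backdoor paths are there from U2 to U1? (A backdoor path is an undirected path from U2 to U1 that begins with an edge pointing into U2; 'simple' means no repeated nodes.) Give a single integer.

A backdoor path from U2 to U1 is any simple undirected path whose first edge points into U2 (i.e. leaves U2 via a parent).
Parents of U2: {U7}.
No simple path from any parent of U2 reaches U1 without revisiting U2, so there are no backdoor paths.

0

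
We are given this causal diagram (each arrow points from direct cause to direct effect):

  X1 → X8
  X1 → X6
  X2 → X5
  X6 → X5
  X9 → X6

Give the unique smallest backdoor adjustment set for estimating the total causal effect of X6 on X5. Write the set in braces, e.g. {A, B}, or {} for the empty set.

Variables eligible for adjustment (non-descendants of X6, excluding X6 and X5): {X1, X2, X8, X9}.
Backdoor paths from X6 to X5:
  (none)
With no backdoor paths the empty set already satisfies the criterion, and it is trivially minimal.

{}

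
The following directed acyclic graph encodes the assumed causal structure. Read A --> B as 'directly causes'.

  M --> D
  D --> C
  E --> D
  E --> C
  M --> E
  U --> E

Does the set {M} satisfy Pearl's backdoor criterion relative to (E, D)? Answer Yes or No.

Backdoor paths from E to D (paths whose first edge points into E):
  P1: E <- M -> D
Condition 1 (no descendant of E in the set): holds — descendants of E are {C, D}; none are in {M}.
Condition 2 (every backdoor path blocked by {M}):
  P1: blocked at fork node M ∈ conditioning set.
{M} satisfies the backdoor criterion.

Yes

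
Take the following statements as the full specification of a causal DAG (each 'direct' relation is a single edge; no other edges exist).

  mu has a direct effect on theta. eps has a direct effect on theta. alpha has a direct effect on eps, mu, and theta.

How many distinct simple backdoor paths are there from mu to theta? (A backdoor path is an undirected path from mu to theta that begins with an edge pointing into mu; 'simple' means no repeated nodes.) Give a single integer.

2

A backdoor path from mu to theta is any simple undirected path whose first edge points into mu (i.e. leaves mu via a parent).
Parents of mu: {alpha}.
Enumerating:
  P1: mu <- alpha -> eps -> theta
  P2: mu <- alpha -> theta
That exhausts the simple backdoor paths. Count: 2.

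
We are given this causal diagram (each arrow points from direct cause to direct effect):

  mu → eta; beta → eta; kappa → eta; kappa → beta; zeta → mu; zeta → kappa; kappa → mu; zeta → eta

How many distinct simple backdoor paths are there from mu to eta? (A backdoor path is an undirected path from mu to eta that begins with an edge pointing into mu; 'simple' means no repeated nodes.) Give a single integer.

6

A backdoor path from mu to eta is any simple undirected path whose first edge points into mu (i.e. leaves mu via a parent).
Parents of mu: {kappa, zeta}.
Enumerating:
  P1: mu <- zeta -> kappa -> beta -> eta
  P2: mu <- zeta -> kappa -> eta
  P3: mu <- zeta -> eta
  P4: mu <- kappa <- zeta -> eta
  P5: mu <- kappa -> beta -> eta
  P6: mu <- kappa -> eta
That exhausts the simple backdoor paths. Count: 6.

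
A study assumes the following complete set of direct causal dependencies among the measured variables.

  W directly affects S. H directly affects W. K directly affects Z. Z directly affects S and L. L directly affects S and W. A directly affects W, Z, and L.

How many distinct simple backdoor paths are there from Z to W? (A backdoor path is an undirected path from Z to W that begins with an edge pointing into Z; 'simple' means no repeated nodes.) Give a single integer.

3

A backdoor path from Z to W is any simple undirected path whose first edge points into Z (i.e. leaves Z via a parent).
Parents of Z: {A, K}.
Enumerating:
  P1: Z <- A -> L -> W
  P2: Z <- A -> L -> S <- W
  P3: Z <- A -> W
That exhausts the simple backdoor paths. Count: 3.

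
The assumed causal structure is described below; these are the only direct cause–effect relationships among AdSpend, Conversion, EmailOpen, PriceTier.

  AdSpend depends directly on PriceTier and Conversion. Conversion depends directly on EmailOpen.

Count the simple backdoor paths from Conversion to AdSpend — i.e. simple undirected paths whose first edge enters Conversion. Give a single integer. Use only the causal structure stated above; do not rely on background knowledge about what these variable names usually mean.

A backdoor path from Conversion to AdSpend is any simple undirected path whose first edge points into Conversion (i.e. leaves Conversion via a parent).
Parents of Conversion: {EmailOpen}.
No simple path from any parent of Conversion reaches AdSpend without revisiting Conversion, so there are no backdoor paths.

0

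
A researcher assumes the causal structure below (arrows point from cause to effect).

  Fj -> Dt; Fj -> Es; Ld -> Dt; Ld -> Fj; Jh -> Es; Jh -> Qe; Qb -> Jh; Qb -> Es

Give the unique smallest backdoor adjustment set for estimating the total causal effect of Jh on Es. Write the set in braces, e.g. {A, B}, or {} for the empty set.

Variables eligible for adjustment (non-descendants of Jh, excluding Jh and Es): {Dt, Fj, Ld, Qb}.
Backdoor paths from Jh to Es:
  P1: Jh <- Qb -> Es
The empty set is not sufficient: P1 (Jh <- Qb -> Es) has no collider blocking it and no conditioned non-collider, so it is open.
Try {Qb}:
  P1: blocked at fork node Qb ∈ conditioning set.
{Qb} contains no descendant of Jh and blocks every backdoor path.
No other singleton works — e.g. {Ld} leaves P1 open — so {Qb} is the unique smallest valid adjustment set.

{Qb}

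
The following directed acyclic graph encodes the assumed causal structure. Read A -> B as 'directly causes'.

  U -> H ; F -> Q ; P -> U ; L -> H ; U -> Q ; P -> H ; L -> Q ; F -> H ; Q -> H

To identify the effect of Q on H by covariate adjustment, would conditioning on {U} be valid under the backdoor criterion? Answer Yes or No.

Backdoor paths from Q to H (paths whose first edge points into Q):
  P1: Q <- F -> H
  P2: Q <- L -> H
  P3: Q <- U <- P -> H
  P4: Q <- U -> H
Condition 1 (no descendant of Q in the set): holds — descendants of Q are {H}; none are in {U}.
Condition 2 (every backdoor path blocked by {U}):
  P1: open — no interior node is in the conditioning set.
  P2: open — no interior node is in the conditioning set.
  P3: blocked at chain node U ∈ conditioning set.
  P4: blocked at fork node U ∈ conditioning set.
{U} does not satisfy the backdoor criterion.

No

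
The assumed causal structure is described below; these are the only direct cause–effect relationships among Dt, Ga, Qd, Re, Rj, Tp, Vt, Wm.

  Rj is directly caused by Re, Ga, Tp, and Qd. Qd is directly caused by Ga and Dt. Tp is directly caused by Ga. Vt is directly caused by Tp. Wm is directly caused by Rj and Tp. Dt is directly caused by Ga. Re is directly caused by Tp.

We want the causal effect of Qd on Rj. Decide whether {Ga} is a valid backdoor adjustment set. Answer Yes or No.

Backdoor paths from Qd to Rj (paths whose first edge points into Qd):
  P1: Qd <- Ga -> Tp -> Re -> Rj
  P2: Qd <- Ga -> Tp -> Rj
  P3: Qd <- Ga -> Tp -> Wm <- Rj
  P4: Qd <- Ga -> Rj
  P5: Qd <- Dt <- Ga -> Tp -> Re -> Rj
  P6: Qd <- Dt <- Ga -> Tp -> Rj
  P7: Qd <- Dt <- Ga -> Tp -> Wm <- Rj
  P8: Qd <- Dt <- Ga -> Rj
Condition 1 (no descendant of Qd in the set): holds — descendants of Qd are {Rj, Wm}; none are in {Ga}.
Condition 2 (every backdoor path blocked by {Ga}):
  P1: blocked at fork node Ga ∈ conditioning set.
  P2: blocked at fork node Ga ∈ conditioning set.
  P3: blocked at fork node Ga ∈ conditioning set.
  P4: blocked at fork node Ga ∈ conditioning set.
  P5: blocked at fork node Ga ∈ conditioning set.
  P6: blocked at fork node Ga ∈ conditioning set.
  P7: blocked at fork node Ga ∈ conditioning set.
  P8: blocked at fork node Ga ∈ conditioning set.
{Ga} satisfies the backdoor criterion.

Yes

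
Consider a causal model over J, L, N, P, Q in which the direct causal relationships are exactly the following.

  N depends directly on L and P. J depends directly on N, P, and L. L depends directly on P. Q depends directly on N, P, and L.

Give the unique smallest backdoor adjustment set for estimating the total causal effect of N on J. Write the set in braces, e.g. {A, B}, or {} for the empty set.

Variables eligible for adjustment (non-descendants of N, excluding N and J): {L, P}.
Backdoor paths from N to J:
  P1: N <- P -> L -> J
  P2: N <- P -> J
  P3: N <- P -> Q <- L -> J
  P4: N <- L <- P -> J
  P5: N <- L -> J
  P6: N <- L -> Q <- P -> J
The empty set is not sufficient: P1 (N <- P -> L -> J) has no collider blocking it and no conditioned non-collider, so it is open.
Try {L, P}:
  P1: blocked at fork node P ∈ conditioning set.
  P2: blocked at fork node P ∈ conditioning set.
  P3: blocked at fork node P ∈ conditioning set.
  P4: blocked at chain node L ∈ conditioning set.
  P5: blocked at fork node L ∈ conditioning set.
  P6: blocked at fork node L ∈ conditioning set.
{L, P} contains no descendant of N and blocks every backdoor path.
Every element of {L, P} is needed (dropping L leaves P5 open; dropping P leaves P2 open), so no proper subset is valid.
Among all size-2 subsets of the eligible variables, only {L, P} blocks every backdoor path, so it is the unique smallest valid adjustment set.

{L, P}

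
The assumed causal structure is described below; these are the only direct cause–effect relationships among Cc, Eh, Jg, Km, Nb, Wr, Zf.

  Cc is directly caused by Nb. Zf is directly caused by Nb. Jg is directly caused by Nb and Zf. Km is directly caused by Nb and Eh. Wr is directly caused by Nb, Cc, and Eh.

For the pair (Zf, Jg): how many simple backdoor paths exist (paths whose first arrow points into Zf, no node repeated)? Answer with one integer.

1

A backdoor path from Zf to Jg is any simple undirected path whose first edge points into Zf (i.e. leaves Zf via a parent).
Parents of Zf: {Nb}.
Enumerating:
  P1: Zf <- Nb -> Jg
That exhausts the simple backdoor paths. Count: 1.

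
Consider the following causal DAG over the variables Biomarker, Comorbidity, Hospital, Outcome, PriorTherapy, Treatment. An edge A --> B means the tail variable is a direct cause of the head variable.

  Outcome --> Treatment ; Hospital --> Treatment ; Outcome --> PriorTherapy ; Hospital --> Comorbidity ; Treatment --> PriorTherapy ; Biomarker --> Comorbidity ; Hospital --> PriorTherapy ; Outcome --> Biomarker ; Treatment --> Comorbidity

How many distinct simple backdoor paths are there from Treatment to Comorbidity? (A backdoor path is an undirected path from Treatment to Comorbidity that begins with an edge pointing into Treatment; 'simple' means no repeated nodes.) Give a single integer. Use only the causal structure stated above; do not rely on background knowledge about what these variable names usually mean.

A backdoor path from Treatment to Comorbidity is any simple undirected path whose first edge points into Treatment (i.e. leaves Treatment via a parent).
Parents of Treatment: {Hospital, Outcome}.
Enumerating:
  P1: Treatment <- Outcome -> Biomarker -> Comorbidity
  P2: Treatment <- Outcome -> PriorTherapy <- Hospital -> Comorbidity
  P3: Treatment <- Hospital -> Comorbidity
  P4: Treatment <- Hospital -> PriorTherapy <- Outcome -> Biomarker -> Comorbidity
That exhausts the simple backdoor paths. Count: 4.

4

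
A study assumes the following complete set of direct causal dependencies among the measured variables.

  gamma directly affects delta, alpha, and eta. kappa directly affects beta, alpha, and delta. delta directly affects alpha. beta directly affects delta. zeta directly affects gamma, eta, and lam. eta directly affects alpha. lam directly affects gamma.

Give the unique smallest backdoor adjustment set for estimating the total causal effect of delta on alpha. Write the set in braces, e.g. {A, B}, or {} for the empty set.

Variables eligible for adjustment (non-descendants of delta, excluding delta and alpha): {beta, eta, gamma, kappa, lam, zeta}.
Backdoor paths from delta to alpha:
  P1: delta <- kappa -> alpha
  P2: delta <- gamma <- zeta -> eta -> alpha
  P3: delta <- gamma <- lam <- zeta -> eta -> alpha
  P4: delta <- gamma -> eta -> alpha
  P5: delta <- gamma -> alpha
  P6: delta <- beta <- kappa -> alpha
The empty set is not sufficient: P1 (delta <- kappa -> alpha) has no collider blocking it and no conditioned non-collider, so it is open.
Try {gamma, kappa}:
  P1: blocked at fork node kappa ∈ conditioning set.
  P2: blocked at chain node gamma ∈ conditioning set.
  P3: blocked at chain node gamma ∈ conditioning set.
  P4: blocked at fork node gamma ∈ conditioning set.
  P5: blocked at fork node gamma ∈ conditioning set.
  P6: blocked at fork node kappa ∈ conditioning set.
{gamma, kappa} contains no descendant of delta and blocks every backdoor path.
Every element of {gamma, kappa} is needed (dropping gamma leaves P2 open; dropping kappa leaves P1 open), so no proper subset is valid.
Among all size-2 subsets of the eligible variables, only {gamma, kappa} blocks every backdoor path, so it is the unique smallest valid adjustment set.

{gamma, kappa}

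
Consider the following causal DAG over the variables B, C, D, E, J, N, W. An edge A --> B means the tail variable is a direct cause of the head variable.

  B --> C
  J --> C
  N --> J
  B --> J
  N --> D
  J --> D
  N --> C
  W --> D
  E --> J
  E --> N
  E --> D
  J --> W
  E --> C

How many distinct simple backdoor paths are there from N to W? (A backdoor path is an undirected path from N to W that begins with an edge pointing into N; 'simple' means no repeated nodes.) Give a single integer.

A backdoor path from N to W is any simple undirected path whose first edge points into N (i.e. leaves N via a parent).
Parents of N: {E}.
Enumerating:
  P1: N <- E -> J -> W
  P2: N <- E -> J -> D <- W
  P3: N <- E -> C <- B -> J -> W
  P4: N <- E -> C <- B -> J -> D <- W
  P5: N <- E -> C <- J -> W
  P6: N <- E -> C <- J -> D <- W
  P7: N <- E -> D <- J -> W
  P8: N <- E -> D <- W
That exhausts the simple backdoor paths. Count: 8.

8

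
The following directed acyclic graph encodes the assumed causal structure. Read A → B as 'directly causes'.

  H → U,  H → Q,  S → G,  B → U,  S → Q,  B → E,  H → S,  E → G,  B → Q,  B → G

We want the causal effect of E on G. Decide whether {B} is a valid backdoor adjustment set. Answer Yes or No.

Yes

Backdoor paths from E to G (paths whose first edge points into E):
  P1: E <- B -> U <- H -> S -> G
  P2: E <- B -> U <- H -> Q <- S -> G
  P3: E <- B -> Q <- H -> S -> G
  P4: E <- B -> Q <- S -> G
  P5: E <- B -> G
Condition 1 (no descendant of E in the set): holds — descendants of E are {G}; none are in {B}.
Condition 2 (every backdoor path blocked by {B}):
  P1: blocked at fork node B ∈ conditioning set.
  P2: blocked at fork node B ∈ conditioning set.
  P3: blocked at fork node B ∈ conditioning set.
  P4: blocked at fork node B ∈ conditioning set.
  P5: blocked at fork node B ∈ conditioning set.
{B} satisfies the backdoor criterion.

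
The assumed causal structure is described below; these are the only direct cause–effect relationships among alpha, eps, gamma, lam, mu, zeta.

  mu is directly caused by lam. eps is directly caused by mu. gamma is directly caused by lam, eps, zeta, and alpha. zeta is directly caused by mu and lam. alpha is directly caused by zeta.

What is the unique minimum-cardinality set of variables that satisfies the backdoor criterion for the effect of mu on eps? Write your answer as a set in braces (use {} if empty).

Variables eligible for adjustment (non-descendants of mu, excluding mu and eps): {lam}.
Backdoor paths from mu to eps:
  P1: mu <- lam -> zeta -> alpha -> gamma <- eps
  P2: mu <- lam -> zeta -> gamma <- eps
  P3: mu <- lam -> gamma <- eps
Each backdoor path contains an unconditioned collider, so every path is already blocked with the empty conditioning set:
  P1: blocked at collider gamma (neither it nor any descendant is in the conditioning set).
  P2: blocked at collider gamma (neither it nor any descendant is in the conditioning set).
  P3: blocked at collider gamma (neither it nor any descendant is in the conditioning set).
The empty set is therefore the unique smallest valid set.

{}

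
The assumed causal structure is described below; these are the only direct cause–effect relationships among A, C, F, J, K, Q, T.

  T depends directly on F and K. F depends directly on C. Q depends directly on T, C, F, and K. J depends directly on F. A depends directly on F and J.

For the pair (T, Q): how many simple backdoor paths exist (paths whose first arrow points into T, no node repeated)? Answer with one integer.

A backdoor path from T to Q is any simple undirected path whose first edge points into T (i.e. leaves T via a parent).
Parents of T: {F, K}.
Enumerating:
  P1: T <- F <- C -> Q
  P2: T <- F -> Q
  P3: T <- K -> Q
That exhausts the simple backdoor paths. Count: 3.

3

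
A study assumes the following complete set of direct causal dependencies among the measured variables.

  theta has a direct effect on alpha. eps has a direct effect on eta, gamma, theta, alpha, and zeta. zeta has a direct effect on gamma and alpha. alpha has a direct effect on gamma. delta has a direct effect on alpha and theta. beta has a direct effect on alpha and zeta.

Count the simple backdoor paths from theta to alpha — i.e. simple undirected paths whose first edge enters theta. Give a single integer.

8

A backdoor path from theta to alpha is any simple undirected path whose first edge points into theta (i.e. leaves theta via a parent).
Parents of theta: {delta, eps}.
Enumerating:
  P1: theta <- delta -> alpha
  P2: theta <- eps -> zeta <- beta -> alpha
  P3: theta <- eps -> zeta -> alpha
  P4: theta <- eps -> zeta -> gamma <- alpha
  P5: theta <- eps -> alpha
  P6: theta <- eps -> gamma <- zeta <- beta -> alpha
  P7: theta <- eps -> gamma <- zeta -> alpha
  P8: theta <- eps -> gamma <- alpha
That exhausts the simple backdoor paths. Count: 8.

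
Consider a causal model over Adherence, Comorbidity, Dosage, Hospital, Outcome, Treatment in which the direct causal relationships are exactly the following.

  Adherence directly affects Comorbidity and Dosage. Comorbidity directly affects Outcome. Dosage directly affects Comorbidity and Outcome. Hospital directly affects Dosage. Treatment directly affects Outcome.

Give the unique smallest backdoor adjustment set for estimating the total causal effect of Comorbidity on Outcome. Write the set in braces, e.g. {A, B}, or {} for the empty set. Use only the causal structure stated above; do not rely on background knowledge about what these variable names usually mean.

{Dosage}

Variables eligible for adjustment (non-descendants of Comorbidity, excluding Comorbidity and Outcome): {Adherence, Dosage, Hospital, Treatment}.
Backdoor paths from Comorbidity to Outcome:
  P1: Comorbidity <- Adherence -> Dosage -> Outcome
  P2: Comorbidity <- Dosage -> Outcome
The empty set is not sufficient: P1 (Comorbidity <- Adherence -> Dosage -> Outcome) has no collider blocking it and no conditioned non-collider, so it is open.
Try {Dosage}:
  P1: blocked at chain node Dosage ∈ conditioning set.
  P2: blocked at fork node Dosage ∈ conditioning set.
{Dosage} contains no descendant of Comorbidity and blocks every backdoor path.
No other singleton works — e.g. {Treatment} leaves P1 open — so {Dosage} is the unique smallest valid adjustment set.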